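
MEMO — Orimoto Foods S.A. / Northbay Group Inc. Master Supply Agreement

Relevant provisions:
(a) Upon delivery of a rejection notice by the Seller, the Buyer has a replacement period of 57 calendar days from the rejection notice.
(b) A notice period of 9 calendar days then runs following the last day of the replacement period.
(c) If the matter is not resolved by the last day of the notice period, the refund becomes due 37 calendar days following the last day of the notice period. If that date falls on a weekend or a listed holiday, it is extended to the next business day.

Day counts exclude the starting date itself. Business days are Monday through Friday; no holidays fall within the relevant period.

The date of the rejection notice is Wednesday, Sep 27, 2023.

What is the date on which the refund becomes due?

Jan 8, 2024

The last day of the replacement period: 57 calendar days after Sep 27, 2023 is Nov 23, 2023.
The last day of the notice period: 9 calendar days after Nov 23, 2023 is Dec 2, 2023.
The date on which the refund becomes due: Dec 2, 2023 + 37 days = Jan 8, 2024. Jan 8, 2024 is a Monday, so no roll-forward applies.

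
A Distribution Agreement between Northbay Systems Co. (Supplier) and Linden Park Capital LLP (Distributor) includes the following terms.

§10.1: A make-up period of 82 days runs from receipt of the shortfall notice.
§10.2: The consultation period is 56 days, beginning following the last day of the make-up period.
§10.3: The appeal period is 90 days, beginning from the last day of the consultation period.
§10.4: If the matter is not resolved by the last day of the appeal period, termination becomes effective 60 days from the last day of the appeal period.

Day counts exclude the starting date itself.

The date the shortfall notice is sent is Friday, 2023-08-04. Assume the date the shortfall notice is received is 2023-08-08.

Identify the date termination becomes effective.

The last day of the make-up period: 82 calendar days after 2023-08-08 is 2023-10-29.
The last day of the consultation period: 56 calendar days after 2023-10-29 is 2023-12-24.
The last day of the appeal period: 2023-12-24 + 90 days = 2024-03-23.
Adding 60 calendar days to 2024-03-23 gives 2024-05-22, which is the date termination becomes effective.

2024-05-22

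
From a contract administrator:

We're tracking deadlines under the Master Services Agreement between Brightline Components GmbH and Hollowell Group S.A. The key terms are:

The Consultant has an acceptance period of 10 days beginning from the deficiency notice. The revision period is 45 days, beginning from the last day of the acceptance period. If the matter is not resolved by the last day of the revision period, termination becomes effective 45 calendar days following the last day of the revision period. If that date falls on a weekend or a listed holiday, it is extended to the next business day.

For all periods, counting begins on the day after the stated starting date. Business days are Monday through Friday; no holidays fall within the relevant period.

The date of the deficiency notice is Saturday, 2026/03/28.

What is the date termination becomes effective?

2026/07/06

Adding 10 calendar days to 2026/03/28 gives 2026/04/07, which is the last day of the acceptance period.
The last day of the revision period: 45 calendar days after 2026/04/07 is 2026/05/22.
The date termination becomes effective: 45 calendar days after 2026/05/22 is 2026/07/06. 2026/07/06 is a Monday, so no roll-forward applies.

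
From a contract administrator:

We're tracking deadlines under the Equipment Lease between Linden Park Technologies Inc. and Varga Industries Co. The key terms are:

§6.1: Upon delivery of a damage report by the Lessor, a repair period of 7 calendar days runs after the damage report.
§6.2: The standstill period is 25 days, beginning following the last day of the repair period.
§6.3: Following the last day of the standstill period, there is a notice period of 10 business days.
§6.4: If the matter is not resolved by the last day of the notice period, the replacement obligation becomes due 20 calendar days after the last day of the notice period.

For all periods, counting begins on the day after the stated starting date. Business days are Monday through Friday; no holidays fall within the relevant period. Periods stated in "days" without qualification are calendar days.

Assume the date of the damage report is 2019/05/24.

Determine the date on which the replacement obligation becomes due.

The last day of the repair period: 7 calendar days after 2019/05/24 is 2019/05/31.
Adding 25 calendar days to 2019/05/31 gives 2019/06/25, which is the last day of the standstill period.
The last day of the notice period: counting 10 business days from Tuesday, 2019/06/25 (Jun 26, Jun 27, Jun 28, Jul 1, Jul 2, Jul 3, Jul 4, Jul 5, Jul 8, Jul 9, skipping weekends) reaches Tuesday, 2019/07/09.
The date on which the replacement obligation becomes due: 2019/07/09 + 20 days = 2019/07/29.

2019/07/29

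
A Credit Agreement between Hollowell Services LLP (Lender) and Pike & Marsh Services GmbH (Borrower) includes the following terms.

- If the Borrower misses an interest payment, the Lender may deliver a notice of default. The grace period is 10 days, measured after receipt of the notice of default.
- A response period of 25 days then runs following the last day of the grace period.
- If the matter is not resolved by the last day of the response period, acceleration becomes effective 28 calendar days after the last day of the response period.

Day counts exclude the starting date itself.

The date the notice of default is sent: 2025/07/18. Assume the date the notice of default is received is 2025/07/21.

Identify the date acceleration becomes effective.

2025/09/22

Adding 10 calendar days to 2025/07/21 gives 2025/07/31, which is the last day of the grace period.
The last day of the response period: 2025/07/31 + 25 days = 2025/08/25.
The date acceleration becomes effective: 2025/08/25 + 28 days = 2025/09/22.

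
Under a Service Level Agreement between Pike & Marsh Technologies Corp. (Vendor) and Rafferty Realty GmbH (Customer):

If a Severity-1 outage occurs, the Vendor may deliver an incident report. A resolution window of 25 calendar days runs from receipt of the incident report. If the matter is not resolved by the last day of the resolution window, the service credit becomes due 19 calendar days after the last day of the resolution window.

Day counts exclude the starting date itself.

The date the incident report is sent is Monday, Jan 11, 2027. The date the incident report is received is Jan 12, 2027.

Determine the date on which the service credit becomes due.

Feb 25, 2027

The last day of the resolution window: Jan 12, 2027 + 25 days = Feb 6, 2027.
The date on which the service credit becomes due: Feb 6, 2027 + 19 days = Feb 25, 2027.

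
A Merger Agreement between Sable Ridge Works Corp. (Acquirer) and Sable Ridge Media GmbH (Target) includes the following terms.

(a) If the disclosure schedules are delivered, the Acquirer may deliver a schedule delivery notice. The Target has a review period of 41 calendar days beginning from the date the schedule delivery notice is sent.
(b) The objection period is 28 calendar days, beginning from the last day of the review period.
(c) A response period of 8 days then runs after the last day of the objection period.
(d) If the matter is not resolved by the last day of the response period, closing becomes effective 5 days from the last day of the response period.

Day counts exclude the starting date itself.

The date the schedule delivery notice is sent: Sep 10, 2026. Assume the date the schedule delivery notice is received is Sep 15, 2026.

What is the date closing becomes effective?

Dec 1, 2026

Adding 41 calendar days to Sep 10, 2026 gives Oct 21, 2026, which is the last day of the review period.
The last day of the objection period: 28 calendar days after Oct 21, 2026 is Nov 18, 2026.
The last day of the response period: Nov 18, 2026 + 8 days = Nov 26, 2026.
Adding 5 calendar days to Nov 26, 2026 gives Dec 1, 2026, which is the date closing becomes effective.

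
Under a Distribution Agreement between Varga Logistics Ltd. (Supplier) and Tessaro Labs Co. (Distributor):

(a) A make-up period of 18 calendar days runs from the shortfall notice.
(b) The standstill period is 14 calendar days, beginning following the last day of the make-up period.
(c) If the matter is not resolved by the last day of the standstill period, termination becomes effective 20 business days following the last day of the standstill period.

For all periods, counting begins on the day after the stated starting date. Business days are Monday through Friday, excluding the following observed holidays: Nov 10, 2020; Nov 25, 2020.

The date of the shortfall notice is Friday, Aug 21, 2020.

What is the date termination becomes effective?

The last day of the make-up period: 18 calendar days after Aug 21, 2020 is Sep 8, 2020.
The last day of the standstill period: 14 calendar days after Sep 8, 2020 is Sep 22, 2020.
From Tuesday, Sep 22, 2020, 20 business days (Sep 23, Sep 24, Sep 25, Sep 28, …, Oct 16, Oct 19, Oct 20, skipping weekends) brings us to Tuesday, Oct 20, 2020, which is the date termination becomes effective.

Oct 20, 2020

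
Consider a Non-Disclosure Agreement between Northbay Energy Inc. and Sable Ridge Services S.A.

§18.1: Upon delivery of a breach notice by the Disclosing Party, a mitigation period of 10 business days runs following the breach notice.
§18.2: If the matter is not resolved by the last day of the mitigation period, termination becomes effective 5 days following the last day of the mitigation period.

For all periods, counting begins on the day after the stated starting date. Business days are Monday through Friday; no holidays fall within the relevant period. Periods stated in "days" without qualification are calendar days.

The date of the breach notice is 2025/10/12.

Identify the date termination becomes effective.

The last day of the mitigation period: 10 business days after Sunday, 2025/10/12, skipping weekends — Oct 13, Oct 14, Oct 15, Oct 16, Oct 17, Oct 20, Oct 21, Oct 22, Oct 23, Oct 24 — lands on Friday, 2025/10/24.
The date termination becomes effective: 5 calendar days after 2025/10/24 is 2025/10/29.

2025/10/29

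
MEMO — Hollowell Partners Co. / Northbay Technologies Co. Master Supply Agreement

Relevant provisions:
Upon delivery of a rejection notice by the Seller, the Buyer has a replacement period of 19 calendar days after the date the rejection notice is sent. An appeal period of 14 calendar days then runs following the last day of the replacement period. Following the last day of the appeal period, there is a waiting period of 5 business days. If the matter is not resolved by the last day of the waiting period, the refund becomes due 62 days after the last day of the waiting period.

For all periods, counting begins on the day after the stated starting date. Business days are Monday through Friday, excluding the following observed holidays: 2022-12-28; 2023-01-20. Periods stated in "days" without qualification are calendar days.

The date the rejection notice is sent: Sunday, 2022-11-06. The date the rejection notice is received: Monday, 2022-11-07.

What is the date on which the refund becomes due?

The last day of the replacement period: 19 calendar days after 2022-11-06 is 2022-11-25.
The last day of the appeal period: 2022-11-25 + 14 days = 2022-12-09.
The last day of the waiting period: 5 business days after Friday, 2022-12-09, skipping weekends — Dec 12, Dec 13, Dec 14, Dec 15, Dec 16 — lands on Friday, 2022-12-16.
The date on which the refund becomes due: 62 calendar days after 2022-12-16 is 2023-02-16.

2023-02-16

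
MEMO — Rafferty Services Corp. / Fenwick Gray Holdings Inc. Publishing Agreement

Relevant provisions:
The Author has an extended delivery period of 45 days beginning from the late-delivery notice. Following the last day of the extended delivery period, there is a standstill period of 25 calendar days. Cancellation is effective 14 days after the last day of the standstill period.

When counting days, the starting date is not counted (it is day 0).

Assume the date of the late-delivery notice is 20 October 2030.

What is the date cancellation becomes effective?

12 January 2031

The last day of the extended delivery period: 45 calendar days after 20 October 2030 is 4 December 2030.
The last day of the standstill period: 4 December 2030 + 25 days = 29 December 2030.
Adding 14 calendar days to 29 December 2030 gives 12 January 2031, which is the date cancellation becomes effective.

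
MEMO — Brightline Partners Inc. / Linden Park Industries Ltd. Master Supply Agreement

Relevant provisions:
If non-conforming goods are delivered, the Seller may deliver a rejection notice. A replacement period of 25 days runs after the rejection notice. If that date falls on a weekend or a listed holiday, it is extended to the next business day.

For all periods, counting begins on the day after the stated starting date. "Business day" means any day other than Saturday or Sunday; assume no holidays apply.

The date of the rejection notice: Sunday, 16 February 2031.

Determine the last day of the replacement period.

13 March 2031

The last day of the replacement period: 25 calendar days after 16 February 2031 is 13 March 2031. 13 March 2031 is a Thursday, so no roll-forward applies.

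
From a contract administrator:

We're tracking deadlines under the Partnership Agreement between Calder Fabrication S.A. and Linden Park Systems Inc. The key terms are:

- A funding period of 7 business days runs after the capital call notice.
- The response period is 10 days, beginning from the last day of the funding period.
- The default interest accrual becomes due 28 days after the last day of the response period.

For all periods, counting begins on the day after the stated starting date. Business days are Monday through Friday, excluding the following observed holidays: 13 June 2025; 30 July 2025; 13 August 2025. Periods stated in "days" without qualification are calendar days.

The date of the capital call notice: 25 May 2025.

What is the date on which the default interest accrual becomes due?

The last day of the funding period: 7 business days after Sunday, 25 May 2025, skipping weekends — May 26, May 27, May 28, May 29, May 30, Jun 2, Jun 3 — lands on Tuesday, 3 June 2025.
Adding 10 calendar days to 3 June 2025 gives 13 June 2025, which is the last day of the response period.
The date on which the default interest accrual becomes due: 13 June 2025 + 28 days = 11 July 2025.

11 July 2025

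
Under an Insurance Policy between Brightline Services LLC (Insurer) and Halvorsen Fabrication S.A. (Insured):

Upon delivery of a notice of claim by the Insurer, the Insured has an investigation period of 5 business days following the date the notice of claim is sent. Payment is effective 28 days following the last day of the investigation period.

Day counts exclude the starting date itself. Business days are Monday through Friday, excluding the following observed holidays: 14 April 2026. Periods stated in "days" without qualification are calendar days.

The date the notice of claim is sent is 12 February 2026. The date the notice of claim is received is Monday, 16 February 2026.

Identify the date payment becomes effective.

19 March 2026

The last day of the investigation period: counting 5 business days from Thursday, 12 February 2026 (Feb 13, Feb 16, Feb 17, Feb 18, Feb 19, skipping weekends) reaches Thursday, 19 February 2026.
The date payment becomes effective: 28 calendar days after 19 February 2026 is 19 March 2026.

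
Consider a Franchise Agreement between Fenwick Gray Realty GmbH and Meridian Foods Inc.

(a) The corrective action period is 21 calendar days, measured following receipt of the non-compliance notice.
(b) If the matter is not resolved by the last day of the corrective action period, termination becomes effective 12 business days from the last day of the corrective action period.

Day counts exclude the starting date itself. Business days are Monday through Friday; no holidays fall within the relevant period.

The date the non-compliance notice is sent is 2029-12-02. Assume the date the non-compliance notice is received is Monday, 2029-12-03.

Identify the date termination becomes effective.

2030-01-09

Adding 21 calendar days to 2029-12-03 gives 2029-12-24, which is the last day of the corrective action period.
From Monday, 2029-12-24, 12 business days (Dec 25, Dec 26, Dec 27, Dec 28, …, Jan 7, Jan 8, Jan 9, skipping weekends) brings us to Wednesday, 2030-01-09, which is the date termination becomes effective.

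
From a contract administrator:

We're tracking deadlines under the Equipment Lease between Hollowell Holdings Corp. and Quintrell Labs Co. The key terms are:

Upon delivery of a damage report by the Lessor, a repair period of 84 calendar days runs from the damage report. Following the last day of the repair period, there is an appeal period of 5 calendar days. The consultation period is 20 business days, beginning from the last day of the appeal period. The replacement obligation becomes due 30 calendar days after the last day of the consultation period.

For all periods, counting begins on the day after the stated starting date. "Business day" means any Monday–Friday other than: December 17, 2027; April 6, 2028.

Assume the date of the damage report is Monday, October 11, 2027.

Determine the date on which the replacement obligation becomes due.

The last day of the repair period: October 11, 2027 + 84 days = January 3, 2028.
The last day of the appeal period: January 3, 2028 + 5 days = January 8, 2028.
From Saturday, January 8, 2028, 20 business days (Jan 10, Jan 11, Jan 12, Jan 13, …, Feb 2, Feb 3, Feb 4, skipping weekends) brings us to Friday, February 4, 2028, which is the last day of the consultation period.
The date on which the replacement obligation becomes due: February 4, 2028 + 30 days = March 5, 2028.

March 5, 2028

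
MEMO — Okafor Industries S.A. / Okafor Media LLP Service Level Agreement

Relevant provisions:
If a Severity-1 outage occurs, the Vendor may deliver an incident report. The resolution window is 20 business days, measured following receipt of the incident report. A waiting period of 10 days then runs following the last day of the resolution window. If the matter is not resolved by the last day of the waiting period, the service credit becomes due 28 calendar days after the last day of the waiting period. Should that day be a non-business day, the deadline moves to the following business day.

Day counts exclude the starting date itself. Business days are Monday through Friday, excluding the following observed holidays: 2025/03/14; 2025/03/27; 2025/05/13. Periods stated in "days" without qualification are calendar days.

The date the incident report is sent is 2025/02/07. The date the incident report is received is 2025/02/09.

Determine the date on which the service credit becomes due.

2025/04/14

The last day of the resolution window: counting 20 business days from Sunday, 2025/02/09 (Feb 10, Feb 11, Feb 12, Feb 13, …, Mar 5, Mar 6, Mar 7, skipping weekends) reaches Friday, 2025/03/07.
The last day of the waiting period: 10 calendar days after 2025/03/07 is 2025/03/17.
Adding 28 calendar days to 2025/03/17 gives 2025/04/14, which is the date on which the service credit becomes due. 2025/04/14 is a Monday and is not a listed holiday, so no roll-forward applies.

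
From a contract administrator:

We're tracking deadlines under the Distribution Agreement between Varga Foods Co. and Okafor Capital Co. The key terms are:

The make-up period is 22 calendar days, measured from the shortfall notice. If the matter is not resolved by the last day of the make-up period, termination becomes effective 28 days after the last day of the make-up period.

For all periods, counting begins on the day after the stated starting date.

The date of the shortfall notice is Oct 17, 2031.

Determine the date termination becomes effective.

Dec 6, 2031

The last day of the make-up period: Oct 17, 2031 + 22 days = Nov 8, 2031.
The date termination becomes effective: 28 calendar days after Nov 8, 2031 is Dec 6, 2031.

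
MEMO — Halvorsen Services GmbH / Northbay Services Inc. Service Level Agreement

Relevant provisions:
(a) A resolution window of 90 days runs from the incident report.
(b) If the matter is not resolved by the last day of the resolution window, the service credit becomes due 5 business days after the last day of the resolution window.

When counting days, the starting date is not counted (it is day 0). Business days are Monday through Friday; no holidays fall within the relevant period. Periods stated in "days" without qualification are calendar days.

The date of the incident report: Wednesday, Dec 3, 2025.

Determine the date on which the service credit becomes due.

Mar 10, 2026

Adding 90 calendar days to Dec 3, 2025 gives Mar 3, 2026, which is the last day of the resolution window.
The date on which the service credit becomes due: 5 business days after Tuesday, Mar 3, 2026, skipping weekends — Mar 4, Mar 5, Mar 6, Mar 9, Mar 10 — lands on Tuesday, Mar 10, 2026.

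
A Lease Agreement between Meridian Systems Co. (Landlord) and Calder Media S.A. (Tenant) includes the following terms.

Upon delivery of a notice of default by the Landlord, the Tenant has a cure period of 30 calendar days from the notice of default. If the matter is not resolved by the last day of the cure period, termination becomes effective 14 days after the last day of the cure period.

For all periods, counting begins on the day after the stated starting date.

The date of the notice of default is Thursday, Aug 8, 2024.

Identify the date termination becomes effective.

Adding 30 calendar days to Aug 8, 2024 gives Sep 7, 2024, which is the last day of the cure period.
The date termination becomes effective: Sep 7, 2024 + 14 days = Sep 21, 2024.

Sep 21, 2024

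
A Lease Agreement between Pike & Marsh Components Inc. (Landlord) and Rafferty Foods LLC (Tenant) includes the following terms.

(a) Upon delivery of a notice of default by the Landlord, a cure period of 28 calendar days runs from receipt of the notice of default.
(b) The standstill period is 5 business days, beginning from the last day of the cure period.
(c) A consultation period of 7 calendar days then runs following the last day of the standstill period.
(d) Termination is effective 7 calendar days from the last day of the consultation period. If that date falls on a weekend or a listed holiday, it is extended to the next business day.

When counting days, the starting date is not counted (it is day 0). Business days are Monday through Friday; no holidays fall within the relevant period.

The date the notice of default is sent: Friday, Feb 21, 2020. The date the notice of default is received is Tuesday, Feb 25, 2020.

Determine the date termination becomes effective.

Adding 28 calendar days to Feb 25, 2020 gives Mar 24, 2020, which is the last day of the cure period.
The last day of the standstill period: counting 5 business days from Tuesday, Mar 24, 2020 (Mar 25, Mar 26, Mar 27, Mar 30, Mar 31, skipping weekends) reaches Tuesday, Mar 31, 2020.
The last day of the consultation period: Mar 31, 2020 + 7 days = Apr 7, 2020.
The date termination becomes effective: 7 calendar days after Apr 7, 2020 is Apr 14, 2020. Apr 14, 2020 is a Tuesday, so no roll-forward applies.

Apr 14, 2020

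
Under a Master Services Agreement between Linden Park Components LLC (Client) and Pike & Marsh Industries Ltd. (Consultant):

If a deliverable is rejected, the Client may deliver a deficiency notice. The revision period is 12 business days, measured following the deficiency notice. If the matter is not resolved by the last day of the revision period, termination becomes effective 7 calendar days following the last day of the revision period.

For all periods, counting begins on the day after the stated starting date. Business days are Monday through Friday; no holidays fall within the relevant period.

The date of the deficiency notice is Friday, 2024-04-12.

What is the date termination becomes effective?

2024-05-07

The last day of the revision period: counting 12 business days from Friday, 2024-04-12 (Apr 15, Apr 16, Apr 17, Apr 18, …, Apr 26, Apr 29, Apr 30, skipping weekends) reaches Tuesday, 2024-04-30.
The date termination becomes effective: 7 calendar days after 2024-04-30 is 2024-05-07.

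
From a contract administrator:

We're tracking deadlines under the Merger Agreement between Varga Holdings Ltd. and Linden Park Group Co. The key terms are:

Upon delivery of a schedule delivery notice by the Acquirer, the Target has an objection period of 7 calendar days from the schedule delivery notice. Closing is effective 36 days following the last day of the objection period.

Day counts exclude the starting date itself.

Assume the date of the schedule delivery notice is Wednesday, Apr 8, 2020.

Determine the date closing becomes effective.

May 21, 2020

Adding 7 calendar days to Apr 8, 2020 gives Apr 15, 2020, which is the last day of the objection period.
Adding 36 calendar days to Apr 15, 2020 gives May 21, 2020, which is the date closing becomes effective.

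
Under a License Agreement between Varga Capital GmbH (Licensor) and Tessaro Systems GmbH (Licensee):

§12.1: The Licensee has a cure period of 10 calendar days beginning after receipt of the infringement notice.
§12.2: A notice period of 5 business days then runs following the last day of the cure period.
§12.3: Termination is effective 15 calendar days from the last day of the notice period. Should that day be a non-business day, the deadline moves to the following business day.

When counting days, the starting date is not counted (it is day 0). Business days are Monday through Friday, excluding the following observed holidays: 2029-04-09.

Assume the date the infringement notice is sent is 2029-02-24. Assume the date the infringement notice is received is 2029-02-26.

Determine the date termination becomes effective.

2029-03-30

The last day of the cure period: 2029-02-26 + 10 days = 2029-03-08.
The last day of the notice period: 5 business days after Thursday, 2029-03-08, skipping weekends — Mar 9, Mar 12, Mar 13, Mar 14, Mar 15 — lands on Thursday, 2029-03-15.
The date termination becomes effective: 2029-03-15 + 15 days = 2029-03-30. 2029-03-30 is a Friday and is not a listed holiday, so no roll-forward applies.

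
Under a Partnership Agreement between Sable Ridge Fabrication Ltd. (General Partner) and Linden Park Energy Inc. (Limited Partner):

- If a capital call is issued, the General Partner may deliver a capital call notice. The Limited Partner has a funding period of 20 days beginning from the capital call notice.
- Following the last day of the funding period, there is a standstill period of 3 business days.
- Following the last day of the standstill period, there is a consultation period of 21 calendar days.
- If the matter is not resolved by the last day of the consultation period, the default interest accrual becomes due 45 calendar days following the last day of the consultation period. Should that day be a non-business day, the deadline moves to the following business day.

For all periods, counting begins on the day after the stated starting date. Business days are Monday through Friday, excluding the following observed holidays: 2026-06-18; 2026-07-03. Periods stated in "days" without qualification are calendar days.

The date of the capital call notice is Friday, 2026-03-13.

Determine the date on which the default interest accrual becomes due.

The last day of the funding period: 20 calendar days after 2026-03-13 is 2026-04-02.
The last day of the standstill period: counting 3 business days from Thursday, 2026-04-02 (Apr 3, Apr 6, Apr 7, skipping weekends) reaches Tuesday, 2026-04-07.
The last day of the consultation period: 21 calendar days after 2026-04-07 is 2026-04-28.
Adding 45 calendar days to 2026-04-28 gives 2026-06-12, which is the date on which the default interest accrual becomes due. 2026-06-12 is a Friday and is not a listed holiday, so no roll-forward applies.

2026-06-12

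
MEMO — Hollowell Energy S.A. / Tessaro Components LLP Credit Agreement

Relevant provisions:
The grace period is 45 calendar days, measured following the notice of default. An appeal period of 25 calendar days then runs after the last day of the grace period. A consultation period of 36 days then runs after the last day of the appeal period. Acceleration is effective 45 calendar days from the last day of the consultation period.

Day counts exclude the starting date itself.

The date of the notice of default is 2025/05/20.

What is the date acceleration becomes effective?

2025/10/18

Adding 45 calendar days to 2025/05/20 gives 2025/07/04, which is the last day of the grace period.
Adding 25 calendar days to 2025/07/04 gives 2025/07/29, which is the last day of the appeal period.
The last day of the consultation period: 2025/07/29 + 36 days = 2025/09/03.
The date acceleration becomes effective: 2025/09/03 + 45 days = 2025/10/18.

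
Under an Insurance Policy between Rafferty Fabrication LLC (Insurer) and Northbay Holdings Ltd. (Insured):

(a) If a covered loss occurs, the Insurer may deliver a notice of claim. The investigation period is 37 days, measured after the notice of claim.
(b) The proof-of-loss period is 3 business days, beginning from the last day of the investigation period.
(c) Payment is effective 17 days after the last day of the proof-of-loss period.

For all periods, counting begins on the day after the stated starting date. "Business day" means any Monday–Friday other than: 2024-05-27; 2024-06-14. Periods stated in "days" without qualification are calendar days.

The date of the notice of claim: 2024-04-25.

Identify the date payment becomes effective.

2024-06-22

The last day of the investigation period: 37 calendar days after 2024-04-25 is 2024-06-01.
The last day of the proof-of-loss period: 3 business days after Saturday, 2024-06-01, skipping weekends — Jun 3, Jun 4, Jun 5 — lands on Wednesday, 2024-06-05.
Adding 17 calendar days to 2024-06-05 gives 2024-06-22, which is the date payment becomes effective.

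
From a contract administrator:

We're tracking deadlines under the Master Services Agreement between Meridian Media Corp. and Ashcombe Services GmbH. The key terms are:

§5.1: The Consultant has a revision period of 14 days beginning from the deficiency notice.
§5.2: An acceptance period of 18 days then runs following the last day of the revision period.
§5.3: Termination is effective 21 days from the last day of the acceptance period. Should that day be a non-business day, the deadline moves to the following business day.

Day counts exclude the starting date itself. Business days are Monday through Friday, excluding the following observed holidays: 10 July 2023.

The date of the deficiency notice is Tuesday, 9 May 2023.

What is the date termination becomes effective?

3 July 2023

Adding 14 calendar days to 9 May 2023 gives 23 May 2023, which is the last day of the revision period.
Adding 18 calendar days to 23 May 2023 gives 10 June 2023, which is the last day of the acceptance period.
The date termination becomes effective: 21 calendar days after 10 June 2023 is 1 July 2023. That falls on a Saturday, so it rolls to the next business day, Monday, 3 July 2023.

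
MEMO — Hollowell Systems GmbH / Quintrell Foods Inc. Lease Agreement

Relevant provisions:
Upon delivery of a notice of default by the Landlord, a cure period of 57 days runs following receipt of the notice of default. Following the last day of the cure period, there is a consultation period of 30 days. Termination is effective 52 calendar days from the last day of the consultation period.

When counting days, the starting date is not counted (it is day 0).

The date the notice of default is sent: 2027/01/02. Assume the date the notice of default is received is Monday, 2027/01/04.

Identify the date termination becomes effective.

The last day of the cure period: 2027/01/04 + 57 days = 2027/03/02.
The last day of the consultation period: 30 calendar days after 2027/03/02 is 2027/04/01.
Adding 52 calendar days to 2027/04/01 gives 2027/05/23, which is the date termination becomes effective.

2027/05/23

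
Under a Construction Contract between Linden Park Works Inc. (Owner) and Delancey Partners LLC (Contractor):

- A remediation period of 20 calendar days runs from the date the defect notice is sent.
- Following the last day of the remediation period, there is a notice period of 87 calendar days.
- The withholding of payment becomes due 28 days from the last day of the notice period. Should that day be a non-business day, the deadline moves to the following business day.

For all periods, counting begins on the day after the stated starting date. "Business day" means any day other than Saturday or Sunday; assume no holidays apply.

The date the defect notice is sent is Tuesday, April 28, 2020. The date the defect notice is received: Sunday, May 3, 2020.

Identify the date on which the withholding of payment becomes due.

September 10, 2020

The last day of the remediation period: April 28, 2020 + 20 days = May 18, 2020.
The last day of the notice period: May 18, 2020 + 87 days = August 13, 2020.
The date on which the withholding of payment becomes due: August 13, 2020 + 28 days = September 10, 2020. September 10, 2020 is a Thursday, so no roll-forward applies.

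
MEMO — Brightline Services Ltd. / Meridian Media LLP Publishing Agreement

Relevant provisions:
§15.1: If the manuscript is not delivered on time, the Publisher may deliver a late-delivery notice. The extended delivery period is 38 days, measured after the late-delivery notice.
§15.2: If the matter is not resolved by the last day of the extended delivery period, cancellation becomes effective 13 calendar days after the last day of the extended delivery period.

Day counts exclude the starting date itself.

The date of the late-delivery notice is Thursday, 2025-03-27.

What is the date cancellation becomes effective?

The last day of the extended delivery period: 2025-03-27 + 38 days = 2025-05-04.
The date cancellation becomes effective: 13 calendar days after 2025-05-04 is 2025-05-17.

2025-05-17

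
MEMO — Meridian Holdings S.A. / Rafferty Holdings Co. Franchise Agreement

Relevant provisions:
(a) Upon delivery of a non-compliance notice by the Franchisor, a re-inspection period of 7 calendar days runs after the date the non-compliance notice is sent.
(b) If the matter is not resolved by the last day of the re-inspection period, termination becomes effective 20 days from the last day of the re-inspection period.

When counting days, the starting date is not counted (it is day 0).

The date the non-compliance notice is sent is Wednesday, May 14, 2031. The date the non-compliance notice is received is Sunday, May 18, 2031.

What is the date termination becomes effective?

Adding 7 calendar days to May 14, 2031 gives May 21, 2031, which is the last day of the re-inspection period.
The date termination becomes effective: May 21, 2031 + 20 days = June 10, 2031.

June 10, 2031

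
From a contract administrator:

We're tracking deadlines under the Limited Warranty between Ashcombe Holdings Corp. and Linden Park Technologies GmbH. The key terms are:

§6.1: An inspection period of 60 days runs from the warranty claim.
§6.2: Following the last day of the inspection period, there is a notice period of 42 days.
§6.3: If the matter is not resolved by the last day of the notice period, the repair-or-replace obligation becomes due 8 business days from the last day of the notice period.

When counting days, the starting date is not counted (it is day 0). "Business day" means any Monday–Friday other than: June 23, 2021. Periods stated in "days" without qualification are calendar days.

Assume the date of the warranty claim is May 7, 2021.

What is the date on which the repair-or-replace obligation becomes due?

August 27, 2021

The last day of the inspection period: May 7, 2021 + 60 days = July 6, 2021.
The last day of the notice period: 42 calendar days after July 6, 2021 is August 17, 2021.
The date on which the repair-or-replace obligation becomes due: counting 8 business days from Tuesday, August 17, 2021 (Aug 18, Aug 19, Aug 20, Aug 23, Aug 24, Aug 25, Aug 26, Aug 27, skipping weekends) reaches Friday, August 27, 2021.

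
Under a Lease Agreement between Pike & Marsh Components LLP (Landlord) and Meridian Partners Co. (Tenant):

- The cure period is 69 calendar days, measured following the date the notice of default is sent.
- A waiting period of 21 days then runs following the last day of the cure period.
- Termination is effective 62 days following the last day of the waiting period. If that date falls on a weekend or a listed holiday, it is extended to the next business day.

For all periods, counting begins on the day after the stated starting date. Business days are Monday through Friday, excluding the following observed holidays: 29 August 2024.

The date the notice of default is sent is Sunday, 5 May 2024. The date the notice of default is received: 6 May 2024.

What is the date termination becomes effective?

4 October 2024

Adding 69 calendar days to 5 May 2024 gives 13 July 2024, which is the last day of the cure period.
The last day of the waiting period: 21 calendar days after 13 July 2024 is 3 August 2024.
The date termination becomes effective: 3 August 2024 + 62 days = 4 October 2024. 4 October 2024 is a Friday and is not a listed holiday, so no roll-forward applies.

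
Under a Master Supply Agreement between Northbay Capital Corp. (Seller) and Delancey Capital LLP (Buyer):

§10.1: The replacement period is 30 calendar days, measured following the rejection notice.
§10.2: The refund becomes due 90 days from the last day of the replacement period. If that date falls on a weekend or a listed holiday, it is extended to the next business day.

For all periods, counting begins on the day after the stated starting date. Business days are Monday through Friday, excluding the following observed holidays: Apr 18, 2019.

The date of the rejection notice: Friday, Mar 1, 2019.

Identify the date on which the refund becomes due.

Jul 1, 2019

Adding 30 calendar days to Mar 1, 2019 gives Mar 31, 2019, which is the last day of the replacement period.
Adding 90 calendar days to Mar 31, 2019 gives Jun 29, 2019, which is the date on which the refund becomes due. That falls on a Saturday, so it rolls to the next business day, Monday, Jul 1, 2019.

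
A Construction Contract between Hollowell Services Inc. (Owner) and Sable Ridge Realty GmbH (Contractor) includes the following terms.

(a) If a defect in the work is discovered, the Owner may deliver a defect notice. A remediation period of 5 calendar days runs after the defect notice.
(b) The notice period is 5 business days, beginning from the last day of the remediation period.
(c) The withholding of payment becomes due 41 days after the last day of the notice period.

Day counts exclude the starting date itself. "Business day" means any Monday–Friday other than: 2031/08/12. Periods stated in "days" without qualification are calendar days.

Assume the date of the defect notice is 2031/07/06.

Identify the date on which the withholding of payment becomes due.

The last day of the remediation period: 2031/07/06 + 5 days = 2031/07/11.
From Friday, 2031/07/11, 5 business days (Jul 14, Jul 15, Jul 16, Jul 17, Jul 18, skipping weekends) brings us to Friday, 2031/07/18, which is the last day of the notice period.
The date on which the withholding of payment becomes due: 41 calendar days after 2031/07/18 is 2031/08/28.

2031/08/28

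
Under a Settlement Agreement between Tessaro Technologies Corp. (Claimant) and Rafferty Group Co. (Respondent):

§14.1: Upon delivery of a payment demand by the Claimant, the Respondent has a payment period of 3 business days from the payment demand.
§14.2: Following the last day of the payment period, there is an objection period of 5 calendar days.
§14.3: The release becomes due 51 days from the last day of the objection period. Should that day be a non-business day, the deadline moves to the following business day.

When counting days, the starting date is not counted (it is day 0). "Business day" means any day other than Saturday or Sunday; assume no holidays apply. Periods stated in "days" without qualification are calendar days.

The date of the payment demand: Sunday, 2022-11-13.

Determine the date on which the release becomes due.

The last day of the payment period: counting 3 business days from Sunday, 2022-11-13 (Nov 14, Nov 15, Nov 16, skipping weekends) reaches Wednesday, 2022-11-16.
The last day of the objection period: 5 calendar days after 2022-11-16 is 2022-11-21.
The date on which the release becomes due: 51 calendar days after 2022-11-21 is 2023-01-11. 2023-01-11 is a Wednesday, so no roll-forward applies.

2023-01-11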